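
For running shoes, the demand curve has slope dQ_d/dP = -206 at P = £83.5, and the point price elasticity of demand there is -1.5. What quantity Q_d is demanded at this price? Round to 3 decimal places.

11467.333

Ed = (dQ_d/dP)·(P/Q_d) ⇒ Q_d = (dQ_d/dP)·P/Ed = (-206)·83.5/(-1.5) = 11467.33333…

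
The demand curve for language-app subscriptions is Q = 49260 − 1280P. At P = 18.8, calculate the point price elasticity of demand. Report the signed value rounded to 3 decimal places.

-0.955

dQ/dP = −1280. At P = 18.8, Q = 49260 − 1280(18.8) = 25196.
Ed = (dQ/dP)·(P/Q) = −1280 × (18.8/25196) = -0.95507…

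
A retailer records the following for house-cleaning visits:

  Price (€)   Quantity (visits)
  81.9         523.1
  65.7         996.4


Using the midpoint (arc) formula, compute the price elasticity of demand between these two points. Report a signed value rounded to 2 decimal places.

-2.84

%ΔQ = (996.4 − 523.1) / [(523.1 + 996.4)/2] = 473.3/759.75 = 0.622968…
%ΔP = (65.7 − 81.9) / [(81.9 + 65.7)/2] = -16.2/73.8 = -0.219512…
Arc Ed = %ΔQ / %ΔP = (473.3/759.75) / (-16.2/73.8) = -2.8379…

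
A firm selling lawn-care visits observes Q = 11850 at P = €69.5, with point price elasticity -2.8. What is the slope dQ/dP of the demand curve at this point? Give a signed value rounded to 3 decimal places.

Ed = (dQ/dP)·(P/Q) ⇒ dQ/dP = Ed·Q/P = (-2.8)·11850/69.5 = -477.41007…

-477.410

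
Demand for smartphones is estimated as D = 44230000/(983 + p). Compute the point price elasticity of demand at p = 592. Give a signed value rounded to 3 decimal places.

-0.376

dD/dp = −44230000/(983 + p)² = -17.8302. At p = 592, D = 28082.5.
Ed = (dD/dp)·(p/D) = (-17.8302) × (592/28082.5) = -0.37587…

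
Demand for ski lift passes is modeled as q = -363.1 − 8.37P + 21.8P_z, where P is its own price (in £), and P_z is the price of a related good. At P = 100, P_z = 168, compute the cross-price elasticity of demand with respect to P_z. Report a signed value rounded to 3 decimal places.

1.487

At the given values, q = -363.1 − 8.37(100) + 21.8(168) = 2462.3.
∂q/∂P_z = 21.8.
E = (21.8) × (168/2462.3) = 1.48738…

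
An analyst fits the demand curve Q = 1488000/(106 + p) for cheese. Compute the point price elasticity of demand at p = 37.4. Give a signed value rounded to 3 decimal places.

-0.261

dQ/dp = −1488000/(106 + p)² = -72.361. At p = 37.4, Q = 10376.6.
Ed = (dQ/dp)·(p/Q) = (-72.361) × (37.4/10376.6) = -0.26080…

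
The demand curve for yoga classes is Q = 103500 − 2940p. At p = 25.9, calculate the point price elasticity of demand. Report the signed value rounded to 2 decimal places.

dQ/dp = −2940. At p = 25.9, Q = 103500 − 2940(25.9) = 27354.
Ed = (dQ/dp)·(p/Q) = −2940 × (25.9/27354) = -2.7837…

-2.78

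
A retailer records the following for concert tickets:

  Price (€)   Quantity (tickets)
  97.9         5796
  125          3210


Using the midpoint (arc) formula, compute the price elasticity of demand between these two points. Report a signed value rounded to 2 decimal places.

%ΔQ = (3210 − 5796) / [(5796 + 3210)/2] = -2586/4503 = -0.574283…
%ΔP = (125 − 97.9) / [(97.9 + 125)/2] = 27.1/111.45 = 0.243158…
Arc Ed = %ΔQ / %ΔP = (-2586/4503) / (27.1/111.45) = -2.3617…

-2.36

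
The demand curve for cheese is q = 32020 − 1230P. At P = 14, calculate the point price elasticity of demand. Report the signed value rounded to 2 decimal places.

-1.16

dq/dP = −1230. At P = 14, q = 32020 − 1230(14) = 14800.
Ed = (dq/dP)·(P/q) = −1230 × (14/14800) = -1.1635…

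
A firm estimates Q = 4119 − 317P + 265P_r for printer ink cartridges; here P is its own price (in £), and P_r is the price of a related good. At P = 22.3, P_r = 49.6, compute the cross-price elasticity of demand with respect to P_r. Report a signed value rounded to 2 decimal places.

At the given values, Q = 4119 − 317(22.3) + 265(49.6) = 10193.9.
∂Q/∂P_r = 265.
E = (265) × (49.6/10193.9) = 1.2893…

1.29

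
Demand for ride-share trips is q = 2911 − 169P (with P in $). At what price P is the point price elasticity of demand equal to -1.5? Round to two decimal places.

10.33

Ed = −169P/(2911 − 169P). Set this equal to -1.5:
169P = 1.5·(2911 − 169P) ⇒ 169P(1 + 1.5) = 1.5·2911
P = 1.5·2911 / (169·2.5) = 10.3349…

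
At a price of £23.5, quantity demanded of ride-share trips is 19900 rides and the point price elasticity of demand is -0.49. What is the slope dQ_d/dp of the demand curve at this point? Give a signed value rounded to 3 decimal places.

Ed = (dQ_d/dp)·(p/Q_d) ⇒ dQ_d/dp = Ed·Q_d/p = (-0.49)·19900/23.5 = -414.93617…

-414.936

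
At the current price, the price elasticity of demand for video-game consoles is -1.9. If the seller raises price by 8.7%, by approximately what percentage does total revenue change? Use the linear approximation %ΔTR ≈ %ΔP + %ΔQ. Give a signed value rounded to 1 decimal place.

%ΔQ ≈ Ed × %ΔP = (-1.9) × (+8.7%) = -16.5300%
%ΔTR ≈ %ΔP + %ΔQ = (+8.7%) + (-16.5300%) = -7.8300%

-7.8%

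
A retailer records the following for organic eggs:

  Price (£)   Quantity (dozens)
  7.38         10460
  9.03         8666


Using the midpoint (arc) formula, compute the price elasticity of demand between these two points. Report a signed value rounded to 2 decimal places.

%ΔQ = (8666 − 10460) / [(10460 + 8666)/2] = -1794/9563 = -0.187598…
%ΔP = (9.03 − 7.38) / [(7.38 + 9.03)/2] = 1.65/8.205 = 0.201096…
Arc Ed = %ΔQ / %ΔP = (-1794/9563) / (1.65/8.205) = -0.9328…

-0.93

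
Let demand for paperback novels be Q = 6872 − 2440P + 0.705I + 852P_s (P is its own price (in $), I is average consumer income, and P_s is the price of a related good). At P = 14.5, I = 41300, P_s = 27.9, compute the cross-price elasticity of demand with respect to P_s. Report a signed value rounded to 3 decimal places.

0.975

At the given values, Q = 6872 − 2440(14.5) + 0.705(41300) + 852(27.9) = 24379.3.
∂Q/∂P_s = 852.
E = (852) × (27.9/24379.3) = 0.97504…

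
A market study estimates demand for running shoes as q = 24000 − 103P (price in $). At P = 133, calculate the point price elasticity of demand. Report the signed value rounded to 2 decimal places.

-1.33

dq/dP = −103. At P = 133, q = 24000 − 103(133) = 10301.
Ed = (dq/dP)·(P/q) = −103 × (133/10301) = -1.3298…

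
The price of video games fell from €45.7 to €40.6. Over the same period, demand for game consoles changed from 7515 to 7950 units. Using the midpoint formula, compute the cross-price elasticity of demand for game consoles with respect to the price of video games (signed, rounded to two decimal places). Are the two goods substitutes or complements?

%ΔQ_{game consoles} = (7950 − 7515)/avg = 435/7732.5 = 0.056256…
%ΔP_{video games} = (40.6 − 45.7)/avg = -5.1/43.15 = -0.118192…
E_cross = (435/7732.5) / (-5.1/43.15) = -0.4759…
E_cross < 0 ⇒ the goods are complements.

-0.48; complements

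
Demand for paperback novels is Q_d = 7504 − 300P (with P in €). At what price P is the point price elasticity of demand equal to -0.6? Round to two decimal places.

9.38

Ed = −300P/(7504 − 300P). Set this equal to -0.6:
300P = 0.6·(7504 − 300P) ⇒ 300P(1 + 0.6) = 0.6·7504
P = 0.6·7504 / (300·1.6) = 9.38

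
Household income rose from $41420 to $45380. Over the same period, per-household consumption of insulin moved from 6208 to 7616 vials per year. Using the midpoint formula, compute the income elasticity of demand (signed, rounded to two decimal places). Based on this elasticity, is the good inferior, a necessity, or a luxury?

2.23; luxury

%ΔQ = (7616 − 6208)/[( 6208 + 7616)/2] = 1408/6912 = 0.203703…
%ΔIncome = (45380 − 41420)/[( 41420 + 45380)/2] = 3960/43400 = 0.091244…
E_income = (1408/6912) / (3960/43400) = 2.2325…
E_income > 1 ⇒ normal good, luxury.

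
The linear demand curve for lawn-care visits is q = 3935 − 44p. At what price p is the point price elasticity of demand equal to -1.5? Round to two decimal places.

53.66

Ed = −44p/(3935 − 44p). Set this equal to -1.5:
44p = 1.5·(3935 − 44p) ⇒ 44p(1 + 1.5) = 1.5·3935
p = 1.5·3935 / (44·2.5) = 53.6590…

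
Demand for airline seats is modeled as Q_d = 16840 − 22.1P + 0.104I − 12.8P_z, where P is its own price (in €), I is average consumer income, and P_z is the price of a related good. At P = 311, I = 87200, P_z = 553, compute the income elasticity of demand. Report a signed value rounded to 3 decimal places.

At the given values, Q_d = 16840 − 22.1(311) + 0.104(87200) − 12.8(553) = 11957.3.
∂Q_d/∂I = 0.104.
E = (0.104) × (87200/11957.3) = 0.75843…

0.758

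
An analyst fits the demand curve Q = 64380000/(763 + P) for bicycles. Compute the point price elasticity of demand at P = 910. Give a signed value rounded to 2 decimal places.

dQ/dP = −64380000/(763 + P)² = -23.0017. At P = 910, Q = 38481.8.
Ed = (dQ/dP)·(P/Q) = (-23.0017) × (910/38481.8) = -0.5439…

-0.54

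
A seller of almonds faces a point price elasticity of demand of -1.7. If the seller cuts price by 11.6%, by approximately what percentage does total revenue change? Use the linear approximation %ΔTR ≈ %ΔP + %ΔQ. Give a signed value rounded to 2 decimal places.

%ΔQ ≈ Ed × %ΔP = (-1.7) × (-11.6%) = +19.7200%
%ΔTR ≈ %ΔP + %ΔQ = (-11.6%) + (+19.7200%) = +8.1200%

+8.12%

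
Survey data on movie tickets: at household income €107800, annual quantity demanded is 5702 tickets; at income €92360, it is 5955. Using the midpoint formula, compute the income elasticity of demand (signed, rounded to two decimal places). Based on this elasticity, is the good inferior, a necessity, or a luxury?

%ΔQ = (5955 − 5702)/[( 5702 + 5955)/2] = 253/5828.5 = 0.043407…
%ΔIncome = (92360 − 107800)/[( 107800 + 92360)/2] = -15440/100080 = -0.154276…
E_income = (253/5828.5) / (-15440/100080) = -0.2813…
E_income < 0 ⇒ inferior good.

-0.28; inferior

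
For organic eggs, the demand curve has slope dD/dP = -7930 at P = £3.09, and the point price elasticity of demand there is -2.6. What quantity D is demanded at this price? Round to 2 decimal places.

Ed = (dD/dP)·(P/D) ⇒ D = (dD/dP)·P/Ed = (-7930)·3.09/(-2.6) = 9424.5

9424.50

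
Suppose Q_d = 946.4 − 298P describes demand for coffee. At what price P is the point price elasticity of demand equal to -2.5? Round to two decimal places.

2.27

Ed = −298P/(946.4 − 298P). Set this equal to -2.5:
298P = 2.5·(946.4 − 298P) ⇒ 298P(1 + 2.5) = 2.5·946.4
P = 2.5·946.4 / (298·3.5) = 2.2684…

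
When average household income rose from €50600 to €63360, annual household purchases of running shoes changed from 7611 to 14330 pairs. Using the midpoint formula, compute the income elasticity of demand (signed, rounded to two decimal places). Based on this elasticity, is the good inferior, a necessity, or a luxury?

2.73; luxury

%ΔQ = (14330 − 7611)/[( 7611 + 14330)/2] = 6719/10970.5 = 0.612460…
%ΔIncome = (63360 − 50600)/[( 50600 + 63360)/2] = 12760/56980 = 0.223938…
E_income = (6719/10970.5) / (12760/56980) = 2.7349…
E_income > 1 ⇒ normal good, luxury.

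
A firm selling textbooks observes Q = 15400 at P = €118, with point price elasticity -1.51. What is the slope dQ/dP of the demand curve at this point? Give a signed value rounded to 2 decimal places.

-197.07

Ed = (dQ/dP)·(P/Q) ⇒ dQ/dP = Ed·Q/P = (-1.51)·15400/118 = -197.0677…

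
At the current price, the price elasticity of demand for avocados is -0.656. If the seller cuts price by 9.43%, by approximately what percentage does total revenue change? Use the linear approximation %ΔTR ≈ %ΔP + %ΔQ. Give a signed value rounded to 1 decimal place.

%ΔQ ≈ Ed × %ΔP = (-0.656) × (-9.43%) = +6.1861%
%ΔTR ≈ %ΔP + %ΔQ = (-9.43%) + (+6.1861%) = -3.2439%

-3.2%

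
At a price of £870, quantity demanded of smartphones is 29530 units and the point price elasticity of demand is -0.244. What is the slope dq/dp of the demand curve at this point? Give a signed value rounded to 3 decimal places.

-8.282

Ed = (dq/dp)·(p/q) ⇒ dq/dp = Ed·q/p = (-0.244)·29530/870 = -8.28197…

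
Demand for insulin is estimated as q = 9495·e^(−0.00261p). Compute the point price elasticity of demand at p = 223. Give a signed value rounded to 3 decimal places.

dq/dp = −0.00261·q = -13.8472. At p = 223, q = 5305.45.
Ed = (dq/dp)·(p/q) = (-13.8472) × (223/5305.45) = -0.58203

-0.582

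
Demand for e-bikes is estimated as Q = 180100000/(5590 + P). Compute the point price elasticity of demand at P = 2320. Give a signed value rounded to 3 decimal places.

-0.293

dQ/dP = −180100000/(5590 + P)² = -2.87846. At P = 2320, Q = 22768.6.
Ed = (dQ/dP)·(P/Q) = (-2.87846) × (2320/22768.6) = -0.29329…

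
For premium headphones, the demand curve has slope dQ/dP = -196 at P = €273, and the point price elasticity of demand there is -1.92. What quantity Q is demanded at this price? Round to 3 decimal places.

Ed = (dQ/dP)·(P/Q) ⇒ Q = (dQ/dP)·P/Ed = (-196)·273/(-1.92) = 27868.75

27868.750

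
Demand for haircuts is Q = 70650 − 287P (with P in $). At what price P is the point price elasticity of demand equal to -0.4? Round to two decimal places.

70.33

Ed = −287P/(70650 − 287P). Set this equal to -0.4:
287P = 0.4·(70650 − 287P) ⇒ 287P(1 + 0.4) = 0.4·70650
P = 0.4·70650 / (287·1.4) = 70.3334…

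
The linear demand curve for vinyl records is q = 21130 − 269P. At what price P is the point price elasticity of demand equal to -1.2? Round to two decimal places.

Ed = −269P/(21130 − 269P). Set this equal to -1.2:
269P = 1.2·(21130 − 269P) ⇒ 269P(1 + 1.2) = 1.2·21130
P = 1.2·21130 / (269·2.2) = 42.8455…

42.85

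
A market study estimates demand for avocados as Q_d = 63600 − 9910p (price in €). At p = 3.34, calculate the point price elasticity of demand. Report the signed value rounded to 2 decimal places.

dQ_d/dp = −9910. At p = 3.34, Q_d = 63600 − 9910(3.34) = 30500.6.
Ed = (dQ_d/dp)·(p/Q_d) = −9910 × (3.34/30500.6) = -1.0852…

-1.09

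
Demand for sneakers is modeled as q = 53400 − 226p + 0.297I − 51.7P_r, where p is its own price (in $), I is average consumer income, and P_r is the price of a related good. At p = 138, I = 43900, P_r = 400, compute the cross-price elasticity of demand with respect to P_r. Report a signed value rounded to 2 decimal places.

At the given values, q = 53400 − 226(138) + 0.297(43900) − 51.7(400) = 14570.3.
∂q/∂P_r = -51.7.
E = (-51.7) × (400/14570.3) = -1.4193…

-1.42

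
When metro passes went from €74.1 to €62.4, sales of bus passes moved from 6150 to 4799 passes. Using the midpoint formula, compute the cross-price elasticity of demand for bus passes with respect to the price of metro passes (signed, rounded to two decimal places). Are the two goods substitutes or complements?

%ΔQ_{bus passes} = (4799 − 6150)/avg = -1351/5474.5 = -0.246780…
%ΔP_{metro passes} = (62.4 − 74.1)/avg = -11.7/68.25 = -0.171428…
E_cross = (-1351/5474.5) / (-11.7/68.25) = 1.4395…
E_cross > 0 ⇒ the goods are substitutes.

1.44; substitutes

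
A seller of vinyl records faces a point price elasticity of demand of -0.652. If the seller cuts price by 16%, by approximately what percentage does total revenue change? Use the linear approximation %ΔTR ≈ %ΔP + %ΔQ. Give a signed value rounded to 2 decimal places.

%ΔQ ≈ Ed × %ΔP = (-0.652) × (-16%) = +10.4320%
%ΔTR ≈ %ΔP + %ΔQ = (-16%) + (+10.4320%) = -5.5680%

-5.57%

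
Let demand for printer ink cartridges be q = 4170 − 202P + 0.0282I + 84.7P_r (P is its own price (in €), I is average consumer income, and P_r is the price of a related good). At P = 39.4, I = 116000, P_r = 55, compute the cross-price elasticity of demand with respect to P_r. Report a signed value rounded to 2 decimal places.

1.12

At the given values, q = 4170 − 202(39.4) + 0.0282(116000) + 84.7(55) = 4140.9.
∂q/∂P_r = 84.7.
E = (84.7) × (55/4140.9) = 1.1249…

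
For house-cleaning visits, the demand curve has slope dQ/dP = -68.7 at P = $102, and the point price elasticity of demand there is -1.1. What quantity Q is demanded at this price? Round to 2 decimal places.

Ed = (dQ/dP)·(P/Q) ⇒ Q = (dQ/dP)·P/Ed = (-68.7)·102/(-1.1) = 6370.3636…

6370.36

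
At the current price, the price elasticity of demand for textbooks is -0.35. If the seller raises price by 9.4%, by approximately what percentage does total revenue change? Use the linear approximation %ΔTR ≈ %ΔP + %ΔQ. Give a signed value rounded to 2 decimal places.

+6.11%

%ΔQ ≈ Ed × %ΔP = (-0.35) × (+9.4%) = -3.2900%
%ΔTR ≈ %ΔP + %ΔQ = (+9.4%) + (-3.2900%) = +6.1100%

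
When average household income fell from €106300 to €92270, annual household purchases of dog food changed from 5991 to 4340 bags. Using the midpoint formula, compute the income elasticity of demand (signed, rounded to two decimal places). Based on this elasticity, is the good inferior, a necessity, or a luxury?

%ΔQ = (4340 − 5991)/[( 5991 + 4340)/2] = -1651/5165.5 = -0.319620…
%ΔIncome = (92270 − 106300)/[( 106300 + 92270)/2] = -14030/99285 = -0.141310…
E_income = (-1651/5165.5) / (-14030/99285) = 2.2618…
E_income > 1 ⇒ normal good, luxury.

2.26; luxury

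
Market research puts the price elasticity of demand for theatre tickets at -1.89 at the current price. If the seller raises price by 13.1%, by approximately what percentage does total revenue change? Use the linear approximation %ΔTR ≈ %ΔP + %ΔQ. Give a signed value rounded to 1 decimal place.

-11.7%

%ΔQ ≈ Ed × %ΔP = (-1.89) × (+13.1%) = -24.7590%
%ΔTR ≈ %ΔP + %ΔQ = (+13.1%) + (-24.7590%) = -11.6590%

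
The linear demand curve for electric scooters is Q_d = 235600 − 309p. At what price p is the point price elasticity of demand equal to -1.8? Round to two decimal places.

Ed = −309p/(235600 − 309p). Set this equal to -1.8:
309p = 1.8·(235600 − 309p) ⇒ 309p(1 + 1.8) = 1.8·235600
p = 1.8·235600 / (309·2.8) = 490.1525…

490.15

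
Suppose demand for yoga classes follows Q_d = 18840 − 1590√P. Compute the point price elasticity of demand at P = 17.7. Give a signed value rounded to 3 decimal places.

dQ_d/dP = −1590/(2√P) = -188.965. At P = 17.7, Q_d = 12150.7.
Ed = (dQ_d/dP)·(P/Q_d) = (-188.965) × (17.7/12150.7) = -0.27526…

-0.275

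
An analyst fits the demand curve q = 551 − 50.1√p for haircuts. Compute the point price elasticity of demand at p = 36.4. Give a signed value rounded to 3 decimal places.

-0.608

dq/dp = −50.1/(2√p) = -4.152. At p = 36.4, q = 248.735.
Ed = (dq/dp)·(p/q) = (-4.152) × (36.4/248.735) = -0.60760…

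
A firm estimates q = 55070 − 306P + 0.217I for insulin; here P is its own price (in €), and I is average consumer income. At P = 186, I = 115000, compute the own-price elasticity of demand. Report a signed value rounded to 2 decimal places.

-2.46

At the given values, q = 55070 − 306(186) + 0.217(115000) = 23109.
∂q/∂P = −306.
E = (-306) × (186/23109) = -2.4629…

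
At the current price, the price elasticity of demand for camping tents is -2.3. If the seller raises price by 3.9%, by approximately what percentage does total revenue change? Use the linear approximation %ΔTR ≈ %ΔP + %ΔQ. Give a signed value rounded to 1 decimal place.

%ΔQ ≈ Ed × %ΔP = (-2.3) × (+3.9%) = -8.9700%
%ΔTR ≈ %ΔP + %ΔQ = (+3.9%) + (-8.9700%) = -5.0700%

-5.1%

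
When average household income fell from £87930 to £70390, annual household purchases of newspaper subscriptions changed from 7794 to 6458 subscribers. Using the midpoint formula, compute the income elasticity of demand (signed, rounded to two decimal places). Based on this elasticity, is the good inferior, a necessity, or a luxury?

%ΔQ = (6458 − 7794)/[( 7794 + 6458)/2] = -1336/7126 = -0.187482…
%ΔIncome = (70390 − 87930)/[( 87930 + 70390)/2] = -17540/79160 = -0.221576…
E_income = (-1336/7126) / (-17540/79160) = 0.8461…
0 < E_income < 1 ⇒ normal good, necessity.

0.85; necessity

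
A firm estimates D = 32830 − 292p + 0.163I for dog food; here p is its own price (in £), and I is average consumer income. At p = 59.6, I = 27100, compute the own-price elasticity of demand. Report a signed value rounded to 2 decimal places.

At the given values, D = 32830 − 292(59.6) + 0.163(27100) = 19844.1.
∂D/∂p = −292.
E = (-292) × (59.6/19844.1) = -0.8769…

-0.88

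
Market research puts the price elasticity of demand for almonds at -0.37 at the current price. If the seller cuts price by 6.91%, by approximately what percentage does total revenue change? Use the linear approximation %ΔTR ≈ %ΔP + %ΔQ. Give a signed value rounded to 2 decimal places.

-4.35%

%ΔQ ≈ Ed × %ΔP = (-0.37) × (-6.91%) = +2.5567%
%ΔTR ≈ %ΔP + %ΔQ = (-6.91%) + (+2.5567%) = -4.3533%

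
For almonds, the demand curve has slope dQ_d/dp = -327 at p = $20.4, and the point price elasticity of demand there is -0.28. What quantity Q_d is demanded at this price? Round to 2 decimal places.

23824.29

Ed = (dQ_d/dp)·(p/Q_d) ⇒ Q_d = (dQ_d/dp)·p/Ed = (-327)·20.4/(-0.28) = 23824.2857…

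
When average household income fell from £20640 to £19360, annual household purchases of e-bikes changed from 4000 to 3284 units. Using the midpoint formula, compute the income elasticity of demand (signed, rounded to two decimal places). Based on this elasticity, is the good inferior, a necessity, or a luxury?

%ΔQ = (3284 − 4000)/[( 4000 + 3284)/2] = -716/3642 = -0.196595…
%ΔIncome = (19360 − 20640)/[( 20640 + 19360)/2] = -1280/20000 = -0.064
E_income = (-716/3642) / (-1280/20000) = 3.0718…
E_income > 1 ⇒ normal good, luxury.

3.07; luxury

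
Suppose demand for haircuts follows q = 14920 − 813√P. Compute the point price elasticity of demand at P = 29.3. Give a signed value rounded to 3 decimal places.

-0.209

dq/dP = −813/(2√P) = -75.0977. At P = 29.3, q = 10519.3.
Ed = (dq/dP)·(P/q) = (-75.0977) × (29.3/10519.3) = -0.20917…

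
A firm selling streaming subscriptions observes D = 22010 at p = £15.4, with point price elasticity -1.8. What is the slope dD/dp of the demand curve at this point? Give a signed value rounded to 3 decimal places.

Ed = (dD/dp)·(p/D) ⇒ dD/dp = Ed·D/p = (-1.8)·22010/15.4 = -2572.59740…

-2572.597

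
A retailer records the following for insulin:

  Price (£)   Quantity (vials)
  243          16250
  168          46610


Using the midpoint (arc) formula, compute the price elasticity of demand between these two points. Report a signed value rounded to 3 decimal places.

-2.647

%ΔQ = (46610 − 16250) / [(16250 + 46610)/2] = 30360/31430 = 0.965956…
%ΔP = (168 − 243) / [(243 + 168)/2] = -75/205.5 = -0.364963…
Arc Ed = %ΔQ / %ΔP = (30360/31430) / (-75/205.5) = -2.64671…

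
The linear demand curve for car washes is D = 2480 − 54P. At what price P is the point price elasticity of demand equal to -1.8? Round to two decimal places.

Ed = −54P/(2480 − 54P). Set this equal to -1.8:
54P = 1.8·(2480 − 54P) ⇒ 54P(1 + 1.8) = 1.8·2480
P = 1.8·2480 / (54·2.8) = 29.5238…

29.52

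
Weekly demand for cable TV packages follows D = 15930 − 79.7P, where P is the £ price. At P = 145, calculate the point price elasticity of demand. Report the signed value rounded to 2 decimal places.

dD/dP = −79.7. At P = 145, D = 15930 − 79.7(145) = 4373.5.
Ed = (dD/dP)·(P/D) = −79.7 × (145/4373.5) = -2.6423…

-2.64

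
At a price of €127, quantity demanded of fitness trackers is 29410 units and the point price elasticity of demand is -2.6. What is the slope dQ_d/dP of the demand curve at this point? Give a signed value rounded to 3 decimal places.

-602.094

Ed = (dQ_d/dP)·(P/Q_d) ⇒ dQ_d/dP = Ed·Q_d/P = (-2.6)·29410/127 = -602.09448…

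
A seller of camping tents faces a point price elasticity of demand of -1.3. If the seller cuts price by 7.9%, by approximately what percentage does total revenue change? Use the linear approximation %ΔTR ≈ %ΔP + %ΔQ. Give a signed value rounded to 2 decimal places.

%ΔQ ≈ Ed × %ΔP = (-1.3) × (-7.9%) = +10.2700%
%ΔTR ≈ %ΔP + %ΔQ = (-7.9%) + (+10.2700%) = +2.3700%

+2.37%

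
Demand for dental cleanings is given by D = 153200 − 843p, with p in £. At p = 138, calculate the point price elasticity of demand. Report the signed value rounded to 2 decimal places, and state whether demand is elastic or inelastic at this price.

-3.16; elastic

dD/dp = −843. At p = 138, D = 153200 − 843(138) = 36866.
Ed = (dD/dp)·(p/D) = −843 × (138/36866) = -3.1555…
|Ed| = 3.16 > 1, so demand is elastic.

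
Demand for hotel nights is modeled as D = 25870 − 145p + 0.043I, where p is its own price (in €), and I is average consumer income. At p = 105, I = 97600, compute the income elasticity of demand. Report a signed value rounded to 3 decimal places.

0.283

At the given values, D = 25870 − 145(105) + 0.043(97600) = 14841.8.
∂D/∂I = 0.043.
E = (0.043) × (97600/14841.8) = 0.28276…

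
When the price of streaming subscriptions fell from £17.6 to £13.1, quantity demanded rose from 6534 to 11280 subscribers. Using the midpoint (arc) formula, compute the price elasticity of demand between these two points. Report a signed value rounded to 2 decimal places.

-1.82

%ΔQ = (11280 − 6534) / [(6534 + 11280)/2] = 4746/8907 = 0.532839…
%ΔP = (13.1 − 17.6) / [(17.6 + 13.1)/2] = -4.5/15.35 = -0.293159…
Arc Ed = %ΔQ / %ΔP = (4746/8907) / (-4.5/15.35) = -1.8175…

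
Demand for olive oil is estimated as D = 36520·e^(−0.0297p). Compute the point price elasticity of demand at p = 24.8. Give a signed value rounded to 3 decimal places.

-0.737

dD/dp = −0.0297·D = -519.282. At p = 24.8, D = 17484.2.
Ed = (dD/dp)·(p/D) = (-519.282) × (24.8/17484.2) = -0.73656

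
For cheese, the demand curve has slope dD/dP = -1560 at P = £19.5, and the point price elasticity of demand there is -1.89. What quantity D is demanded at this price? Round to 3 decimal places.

16095.238

Ed = (dD/dP)·(P/D) ⇒ D = (dD/dP)·P/Ed = (-1560)·19.5/(-1.89) = 16095.23809…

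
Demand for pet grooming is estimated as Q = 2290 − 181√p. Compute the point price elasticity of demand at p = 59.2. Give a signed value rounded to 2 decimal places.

-0.78

dQ/dp = −181/(2√p) = -11.7622. At p = 59.2, Q = 897.358.
Ed = (dQ/dp)·(p/Q) = (-11.7622) × (59.2/897.358) = -0.7759…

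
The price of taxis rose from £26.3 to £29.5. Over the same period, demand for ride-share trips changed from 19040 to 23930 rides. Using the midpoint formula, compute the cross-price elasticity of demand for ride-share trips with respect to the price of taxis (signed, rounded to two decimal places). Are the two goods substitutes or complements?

1.98; substitutes

%ΔQ_{ride-share trips} = (23930 − 19040)/avg = 4890/21485 = 0.227600…
%ΔP_{taxis} = (29.5 − 26.3)/avg = 3.2/27.9 = 0.114695…
E_cross = (4890/21485) / (3.2/27.9) = 1.9843…
E_cross > 0 ⇒ the goods are substitutes.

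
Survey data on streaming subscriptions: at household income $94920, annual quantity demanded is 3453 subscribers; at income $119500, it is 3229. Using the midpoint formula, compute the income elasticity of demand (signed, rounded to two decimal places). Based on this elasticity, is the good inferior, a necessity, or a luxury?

%ΔQ = (3229 − 3453)/[( 3453 + 3229)/2] = -224/3341 = -0.067045…
%ΔIncome = (119500 − 94920)/[( 94920 + 119500)/2] = 24580/107210 = 0.229269…
E_income = (-224/3341) / (24580/107210) = -0.2924…
E_income < 0 ⇒ inferior good.

-0.29; inferior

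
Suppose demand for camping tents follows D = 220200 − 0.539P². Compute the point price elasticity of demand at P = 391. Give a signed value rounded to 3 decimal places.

-1.196

dD/dP = −2·0.539·P = -421.498. At P = 391, D = 137797.141.
Ed = (dD/dP)·(P/D) = (-421.498) × (391/137797.141) = -1.19600…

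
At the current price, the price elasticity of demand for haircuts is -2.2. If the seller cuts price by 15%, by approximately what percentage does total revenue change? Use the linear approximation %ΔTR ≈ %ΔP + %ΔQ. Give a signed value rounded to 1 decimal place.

%ΔQ ≈ Ed × %ΔP = (-2.2) × (-15%) = +33.0000%
%ΔTR ≈ %ΔP + %ΔQ = (-15%) + (+33.0000%) = +18.0000%

+18.0%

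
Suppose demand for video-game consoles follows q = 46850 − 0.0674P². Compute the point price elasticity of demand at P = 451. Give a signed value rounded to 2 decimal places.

dq/dP = −2·0.0674·P = -60.7948. At P = 451, q = 33140.7726.
Ed = (dq/dP)·(P/q) = (-60.7948) × (451/33140.7726) = -0.8273…

-0.83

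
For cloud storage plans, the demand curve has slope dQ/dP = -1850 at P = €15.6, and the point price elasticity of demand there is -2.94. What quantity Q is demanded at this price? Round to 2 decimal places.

9816.33

Ed = (dQ/dP)·(P/Q) ⇒ Q = (dQ/dP)·P/Ed = (-1850)·15.6/(-2.94) = 9816.3265…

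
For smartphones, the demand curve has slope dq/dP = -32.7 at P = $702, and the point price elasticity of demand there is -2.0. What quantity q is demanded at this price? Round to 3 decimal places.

11477.700

Ed = (dq/dP)·(P/q) ⇒ q = (dq/dP)·P/Ed = (-32.7)·702/(-2.0) = 11477.7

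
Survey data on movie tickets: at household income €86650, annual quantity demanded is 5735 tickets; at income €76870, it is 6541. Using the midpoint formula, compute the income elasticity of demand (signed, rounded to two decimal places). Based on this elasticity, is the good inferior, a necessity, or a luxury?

%ΔQ = (6541 − 5735)/[( 5735 + 6541)/2] = 806/6138 = 0.131313…
%ΔIncome = (76870 − 86650)/[( 86650 + 76870)/2] = -9780/81760 = -0.119618…
E_income = (806/6138) / (-9780/81760) = -1.0977…
E_income < 0 ⇒ inferior good.

-1.10; inferior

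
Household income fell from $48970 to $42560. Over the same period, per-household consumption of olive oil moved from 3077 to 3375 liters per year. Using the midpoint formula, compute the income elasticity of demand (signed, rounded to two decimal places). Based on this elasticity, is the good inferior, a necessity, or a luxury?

%ΔQ = (3375 − 3077)/[( 3077 + 3375)/2] = 298/3226 = 0.092374…
%ΔIncome = (42560 − 48970)/[( 48970 + 42560)/2] = -6410/45765 = -0.140063…
E_income = (298/3226) / (-6410/45765) = -0.6595…
E_income < 0 ⇒ inferior good.

-0.66; inferior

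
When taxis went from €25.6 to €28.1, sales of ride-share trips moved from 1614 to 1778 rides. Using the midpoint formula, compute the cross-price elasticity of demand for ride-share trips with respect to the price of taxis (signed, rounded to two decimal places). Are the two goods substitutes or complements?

%ΔQ_{ride-share trips} = (1778 − 1614)/avg = 164/1696 = 0.096698…
%ΔP_{taxis} = (28.1 − 25.6)/avg = 2.5/26.85 = 0.093109…
E_cross = (164/1696) / (2.5/26.85) = 1.0385…
E_cross > 0 ⇒ the goods are substitutes.

1.04; substitutes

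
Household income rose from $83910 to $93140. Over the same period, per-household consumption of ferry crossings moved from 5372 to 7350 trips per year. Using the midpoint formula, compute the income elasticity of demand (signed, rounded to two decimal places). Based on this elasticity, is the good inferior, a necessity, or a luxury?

2.98; luxury

%ΔQ = (7350 − 5372)/[( 5372 + 7350)/2] = 1978/6361 = 0.310957…
%ΔIncome = (93140 − 83910)/[( 83910 + 93140)/2] = 9230/88525 = 0.104264…
E_income = (1978/6361) / (9230/88525) = 2.9823…
E_income > 1 ⇒ normal good, luxury.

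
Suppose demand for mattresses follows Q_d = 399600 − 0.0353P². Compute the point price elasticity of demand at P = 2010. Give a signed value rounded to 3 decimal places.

-1.110

dQ_d/dP = −2·0.0353·P = -141.906. At P = 2010, Q_d = 256984.47.
Ed = (dQ_d/dP)·(P/Q_d) = (-141.906) × (2010/256984.47) = -1.10991…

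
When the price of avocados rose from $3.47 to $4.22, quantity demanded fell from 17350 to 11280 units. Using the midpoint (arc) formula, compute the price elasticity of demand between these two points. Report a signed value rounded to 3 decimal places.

-2.174

%ΔQ = (11280 − 17350) / [(17350 + 11280)/2] = -6070/14315 = -0.424030…
%ΔP = (4.22 − 3.47) / [(3.47 + 4.22)/2] = 0.75/3.845 = 0.195058…
Arc Ed = %ΔQ / %ΔP = (-6070/14315) / (0.75/3.845) = -2.17386…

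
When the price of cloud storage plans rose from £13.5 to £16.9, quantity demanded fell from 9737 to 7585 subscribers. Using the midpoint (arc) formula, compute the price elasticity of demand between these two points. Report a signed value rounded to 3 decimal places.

%ΔQ = (7585 − 9737) / [(9737 + 7585)/2] = -2152/8661 = -0.248470…
%ΔP = (16.9 − 13.5) / [(13.5 + 16.9)/2] = 3.4/15.2 = 0.223684…
Arc Ed = %ΔQ / %ΔP = (-2152/8661) / (3.4/15.2) = -1.11080…

-1.111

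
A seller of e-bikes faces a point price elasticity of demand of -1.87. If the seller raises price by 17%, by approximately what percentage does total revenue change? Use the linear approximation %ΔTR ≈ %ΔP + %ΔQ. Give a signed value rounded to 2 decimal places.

-14.79%

%ΔQ ≈ Ed × %ΔP = (-1.87) × (+17%) = -31.7900%
%ΔTR ≈ %ΔP + %ΔQ = (+17%) + (-31.7900%) = -14.7900%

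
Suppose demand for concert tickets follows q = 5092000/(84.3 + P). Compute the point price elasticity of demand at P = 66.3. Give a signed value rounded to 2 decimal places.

dq/dP = −5092000/(84.3 + P)² = -224.511. At P = 66.3, q = 33811.4.
Ed = (dq/dP)·(P/q) = (-224.511) × (66.3/33811.4) = -0.4402…

-0.44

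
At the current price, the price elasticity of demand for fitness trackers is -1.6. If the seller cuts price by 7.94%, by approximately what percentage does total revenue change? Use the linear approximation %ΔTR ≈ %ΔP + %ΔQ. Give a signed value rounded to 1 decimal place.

+4.8%

%ΔQ ≈ Ed × %ΔP = (-1.6) × (-7.94%) = +12.7040%
%ΔTR ≈ %ΔP + %ΔQ = (-7.94%) + (+12.7040%) = +4.7640%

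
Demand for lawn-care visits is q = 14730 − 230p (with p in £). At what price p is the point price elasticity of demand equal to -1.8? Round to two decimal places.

Ed = −230p/(14730 − 230p). Set this equal to -1.8:
230p = 1.8·(14730 − 230p) ⇒ 230p(1 + 1.8) = 1.8·14730
p = 1.8·14730 / (230·2.8) = 41.1708…

41.17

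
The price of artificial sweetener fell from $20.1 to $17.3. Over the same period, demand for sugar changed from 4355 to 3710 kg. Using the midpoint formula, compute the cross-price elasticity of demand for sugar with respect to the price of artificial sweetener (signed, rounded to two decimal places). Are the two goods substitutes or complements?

1.07; substitutes

%ΔQ_{sugar} = (3710 − 4355)/avg = -645/4032.5 = -0.159950…
%ΔP_{artificial sweetener} = (17.3 − 20.1)/avg = -2.8/18.7 = -0.149732…
E_cross = (-645/4032.5) / (-2.8/18.7) = 1.0682…
E_cross > 0 ⇒ the goods are substitutes.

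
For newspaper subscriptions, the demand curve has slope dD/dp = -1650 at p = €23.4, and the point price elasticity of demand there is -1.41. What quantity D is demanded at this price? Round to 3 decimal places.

Ed = (dD/dp)·(p/D) ⇒ D = (dD/dp)·p/Ed = (-1650)·23.4/(-1.41) = 27382.97872…

27382.979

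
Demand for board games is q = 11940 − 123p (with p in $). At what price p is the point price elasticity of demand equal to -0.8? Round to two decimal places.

43.14

Ed = −123p/(11940 − 123p). Set this equal to -0.8:
123p = 0.8·(11940 − 123p) ⇒ 123p(1 + 0.8) = 0.8·11940
p = 0.8·11940 / (123·1.8) = 43.1436…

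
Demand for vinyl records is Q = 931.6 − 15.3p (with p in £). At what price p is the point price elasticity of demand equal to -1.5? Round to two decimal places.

Ed = −15.3p/(931.6 − 15.3p). Set this equal to -1.5:
15.3p = 1.5·(931.6 − 15.3p) ⇒ 15.3p(1 + 1.5) = 1.5·931.6
p = 1.5·931.6 / (15.3·2.5) = 36.5333…

36.53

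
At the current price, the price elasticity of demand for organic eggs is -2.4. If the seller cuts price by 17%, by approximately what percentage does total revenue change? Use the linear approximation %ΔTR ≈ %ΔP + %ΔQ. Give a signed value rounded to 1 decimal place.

%ΔQ ≈ Ed × %ΔP = (-2.4) × (-17%) = +40.8000%
%ΔTR ≈ %ΔP + %ΔQ = (-17%) + (+40.8000%) = +23.8000%

+23.8%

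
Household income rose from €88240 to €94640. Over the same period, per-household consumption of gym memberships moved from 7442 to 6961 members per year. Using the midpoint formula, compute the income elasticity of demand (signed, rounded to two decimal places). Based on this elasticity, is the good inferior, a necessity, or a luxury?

%ΔQ = (6961 − 7442)/[( 7442 + 6961)/2] = -481/7201.5 = -0.066791…
%ΔIncome = (94640 − 88240)/[( 88240 + 94640)/2] = 6400/91440 = 0.069991…
E_income = (-481/7201.5) / (6400/91440) = -0.9542…
E_income < 0 ⇒ inferior good.

-0.95; inferior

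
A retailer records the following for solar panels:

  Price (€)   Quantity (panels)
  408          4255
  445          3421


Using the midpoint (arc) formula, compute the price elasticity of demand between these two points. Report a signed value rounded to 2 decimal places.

-2.50

%ΔQ = (3421 − 4255) / [(4255 + 3421)/2] = -834/3838 = -0.217300…
%ΔP = (445 − 408) / [(408 + 445)/2] = 37/426.5 = 0.086752…
Arc Ed = %ΔQ / %ΔP = (-834/3838) / (37/426.5) = -2.5048…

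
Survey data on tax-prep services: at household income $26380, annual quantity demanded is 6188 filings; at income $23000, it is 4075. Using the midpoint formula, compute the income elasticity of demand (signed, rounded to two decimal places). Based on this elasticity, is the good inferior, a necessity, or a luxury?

3.01; luxury

%ΔQ = (4075 − 6188)/[( 6188 + 4075)/2] = -2113/5131.5 = -0.411770…
%ΔIncome = (23000 − 26380)/[( 26380 + 23000)/2] = -3380/24690 = -0.136897…
E_income = (-2113/5131.5) / (-3380/24690) = 3.0078…
E_income > 1 ⇒ normal good, luxury.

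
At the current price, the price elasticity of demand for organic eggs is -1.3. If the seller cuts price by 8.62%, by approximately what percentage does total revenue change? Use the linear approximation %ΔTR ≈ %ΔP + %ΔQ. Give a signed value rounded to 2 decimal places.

%ΔQ ≈ Ed × %ΔP = (-1.3) × (-8.62%) = +11.2060%
%ΔTR ≈ %ΔP + %ΔQ = (-8.62%) + (+11.2060%) = +2.5860%

+2.59%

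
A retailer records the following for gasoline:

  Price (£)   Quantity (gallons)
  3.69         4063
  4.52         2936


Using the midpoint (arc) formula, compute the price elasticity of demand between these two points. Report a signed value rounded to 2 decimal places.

-1.59

%ΔQ = (2936 − 4063) / [(4063 + 2936)/2] = -1127/3499.5 = -0.322046…
%ΔP = (4.52 − 3.69) / [(3.69 + 4.52)/2] = 0.83/4.105 = 0.202192…
Arc Ed = %ΔQ / %ΔP = (-1127/3499.5) / (0.83/4.105) = -1.5927…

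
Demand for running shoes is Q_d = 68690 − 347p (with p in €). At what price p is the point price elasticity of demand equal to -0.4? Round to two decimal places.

56.56

Ed = −347p/(68690 − 347p). Set this equal to -0.4:
347p = 0.4·(68690 − 347p) ⇒ 347p(1 + 0.4) = 0.4·68690
p = 0.4·68690 / (347·1.4) = 56.5582…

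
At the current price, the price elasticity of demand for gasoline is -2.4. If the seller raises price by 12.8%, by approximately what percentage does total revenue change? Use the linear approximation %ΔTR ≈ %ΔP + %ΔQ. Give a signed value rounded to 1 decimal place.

-17.9%

%ΔQ ≈ Ed × %ΔP = (-2.4) × (+12.8%) = -30.7200%
%ΔTR ≈ %ΔP + %ΔQ = (+12.8%) + (-30.7200%) = -17.9200%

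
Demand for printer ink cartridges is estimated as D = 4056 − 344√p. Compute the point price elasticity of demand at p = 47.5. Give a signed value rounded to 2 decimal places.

-0.70

dD/dp = −344/(2√p) = -24.9564. At p = 47.5, D = 1685.14.
Ed = (dD/dp)·(p/D) = (-24.9564) × (47.5/1685.14) = -0.7034…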